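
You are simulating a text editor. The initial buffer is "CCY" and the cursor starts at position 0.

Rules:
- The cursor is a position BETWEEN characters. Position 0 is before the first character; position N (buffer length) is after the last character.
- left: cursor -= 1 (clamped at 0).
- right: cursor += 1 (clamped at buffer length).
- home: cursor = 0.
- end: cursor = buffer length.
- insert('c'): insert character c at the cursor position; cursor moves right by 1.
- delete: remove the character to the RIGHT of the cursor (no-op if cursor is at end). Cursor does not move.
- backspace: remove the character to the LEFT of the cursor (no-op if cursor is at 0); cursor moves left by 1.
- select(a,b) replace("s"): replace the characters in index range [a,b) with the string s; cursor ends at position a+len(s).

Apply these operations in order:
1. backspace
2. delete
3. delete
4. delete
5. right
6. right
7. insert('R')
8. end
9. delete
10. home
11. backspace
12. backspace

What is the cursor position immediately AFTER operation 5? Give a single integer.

Answer: 0

Derivation:
After op 1 (backspace): buf='CCY' cursor=0
After op 2 (delete): buf='CY' cursor=0
After op 3 (delete): buf='Y' cursor=0
After op 4 (delete): buf='(empty)' cursor=0
After op 5 (right): buf='(empty)' cursor=0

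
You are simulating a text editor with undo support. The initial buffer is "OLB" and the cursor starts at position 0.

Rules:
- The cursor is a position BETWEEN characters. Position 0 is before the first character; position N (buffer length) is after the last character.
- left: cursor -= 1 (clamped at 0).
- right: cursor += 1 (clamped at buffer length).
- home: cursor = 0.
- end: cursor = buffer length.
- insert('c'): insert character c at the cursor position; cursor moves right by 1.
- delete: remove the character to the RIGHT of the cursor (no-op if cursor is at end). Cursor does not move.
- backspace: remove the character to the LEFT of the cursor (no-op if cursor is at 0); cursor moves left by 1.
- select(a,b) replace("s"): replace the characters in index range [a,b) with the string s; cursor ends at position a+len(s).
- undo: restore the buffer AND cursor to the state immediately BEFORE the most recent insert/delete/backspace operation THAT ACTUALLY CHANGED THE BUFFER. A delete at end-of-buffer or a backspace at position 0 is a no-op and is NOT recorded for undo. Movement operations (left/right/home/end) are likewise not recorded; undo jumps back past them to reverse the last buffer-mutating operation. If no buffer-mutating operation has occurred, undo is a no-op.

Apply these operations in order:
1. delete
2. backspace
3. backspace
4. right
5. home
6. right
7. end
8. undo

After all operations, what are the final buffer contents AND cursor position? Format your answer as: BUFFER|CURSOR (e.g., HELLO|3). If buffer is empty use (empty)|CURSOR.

After op 1 (delete): buf='LB' cursor=0
After op 2 (backspace): buf='LB' cursor=0
After op 3 (backspace): buf='LB' cursor=0
After op 4 (right): buf='LB' cursor=1
After op 5 (home): buf='LB' cursor=0
After op 6 (right): buf='LB' cursor=1
After op 7 (end): buf='LB' cursor=2
After op 8 (undo): buf='OLB' cursor=0

Answer: OLB|0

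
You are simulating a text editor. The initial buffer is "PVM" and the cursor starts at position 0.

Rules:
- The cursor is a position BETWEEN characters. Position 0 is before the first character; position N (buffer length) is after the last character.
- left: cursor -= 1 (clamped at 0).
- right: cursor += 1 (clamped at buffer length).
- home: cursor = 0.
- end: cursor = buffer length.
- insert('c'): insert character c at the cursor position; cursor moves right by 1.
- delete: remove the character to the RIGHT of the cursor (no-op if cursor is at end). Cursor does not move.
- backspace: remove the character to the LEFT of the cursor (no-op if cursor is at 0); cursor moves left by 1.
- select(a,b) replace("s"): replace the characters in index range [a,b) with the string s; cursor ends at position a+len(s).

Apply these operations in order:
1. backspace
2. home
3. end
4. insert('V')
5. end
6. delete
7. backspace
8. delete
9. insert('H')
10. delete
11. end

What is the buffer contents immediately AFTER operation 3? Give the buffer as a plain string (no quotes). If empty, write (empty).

Answer: PVM

Derivation:
After op 1 (backspace): buf='PVM' cursor=0
After op 2 (home): buf='PVM' cursor=0
After op 3 (end): buf='PVM' cursor=3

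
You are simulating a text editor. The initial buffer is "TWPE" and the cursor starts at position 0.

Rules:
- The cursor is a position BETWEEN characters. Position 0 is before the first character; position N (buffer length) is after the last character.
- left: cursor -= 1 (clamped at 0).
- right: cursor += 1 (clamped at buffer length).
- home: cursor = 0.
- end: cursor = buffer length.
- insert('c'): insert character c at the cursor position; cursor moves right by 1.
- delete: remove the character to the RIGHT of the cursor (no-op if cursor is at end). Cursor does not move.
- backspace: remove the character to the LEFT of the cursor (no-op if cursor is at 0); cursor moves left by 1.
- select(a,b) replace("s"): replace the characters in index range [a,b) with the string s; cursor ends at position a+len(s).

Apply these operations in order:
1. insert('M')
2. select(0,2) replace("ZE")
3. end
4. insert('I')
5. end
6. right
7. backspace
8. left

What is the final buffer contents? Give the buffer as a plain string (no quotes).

After op 1 (insert('M')): buf='MTWPE' cursor=1
After op 2 (select(0,2) replace("ZE")): buf='ZEWPE' cursor=2
After op 3 (end): buf='ZEWPE' cursor=5
After op 4 (insert('I')): buf='ZEWPEI' cursor=6
After op 5 (end): buf='ZEWPEI' cursor=6
After op 6 (right): buf='ZEWPEI' cursor=6
After op 7 (backspace): buf='ZEWPE' cursor=5
After op 8 (left): buf='ZEWPE' cursor=4

Answer: ZEWPE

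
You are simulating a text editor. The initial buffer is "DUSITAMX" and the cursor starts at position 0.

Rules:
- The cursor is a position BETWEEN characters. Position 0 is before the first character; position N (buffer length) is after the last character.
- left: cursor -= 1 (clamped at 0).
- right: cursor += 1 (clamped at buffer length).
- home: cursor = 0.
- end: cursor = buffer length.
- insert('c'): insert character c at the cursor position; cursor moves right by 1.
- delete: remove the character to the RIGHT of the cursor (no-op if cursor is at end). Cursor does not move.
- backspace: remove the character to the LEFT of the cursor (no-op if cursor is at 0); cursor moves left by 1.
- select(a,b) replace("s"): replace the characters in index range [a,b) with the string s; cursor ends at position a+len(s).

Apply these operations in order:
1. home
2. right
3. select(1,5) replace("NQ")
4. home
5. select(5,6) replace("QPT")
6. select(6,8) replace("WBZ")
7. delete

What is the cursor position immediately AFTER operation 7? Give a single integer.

Answer: 9

Derivation:
After op 1 (home): buf='DUSITAMX' cursor=0
After op 2 (right): buf='DUSITAMX' cursor=1
After op 3 (select(1,5) replace("NQ")): buf='DNQAMX' cursor=3
After op 4 (home): buf='DNQAMX' cursor=0
After op 5 (select(5,6) replace("QPT")): buf='DNQAMQPT' cursor=8
After op 6 (select(6,8) replace("WBZ")): buf='DNQAMQWBZ' cursor=9
After op 7 (delete): buf='DNQAMQWBZ' cursor=9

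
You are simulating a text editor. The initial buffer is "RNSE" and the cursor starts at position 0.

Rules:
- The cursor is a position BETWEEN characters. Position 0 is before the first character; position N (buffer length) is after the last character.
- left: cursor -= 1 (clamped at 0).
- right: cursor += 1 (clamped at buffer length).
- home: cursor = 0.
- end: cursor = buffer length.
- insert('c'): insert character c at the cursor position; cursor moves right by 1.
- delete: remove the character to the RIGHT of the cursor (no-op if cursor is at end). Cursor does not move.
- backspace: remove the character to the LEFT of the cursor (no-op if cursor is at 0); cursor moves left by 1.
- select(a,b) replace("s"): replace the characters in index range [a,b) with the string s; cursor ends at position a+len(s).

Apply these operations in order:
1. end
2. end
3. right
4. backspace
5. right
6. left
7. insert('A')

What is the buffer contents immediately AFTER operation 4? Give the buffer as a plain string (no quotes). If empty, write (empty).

After op 1 (end): buf='RNSE' cursor=4
After op 2 (end): buf='RNSE' cursor=4
After op 3 (right): buf='RNSE' cursor=4
After op 4 (backspace): buf='RNS' cursor=3

Answer: RNS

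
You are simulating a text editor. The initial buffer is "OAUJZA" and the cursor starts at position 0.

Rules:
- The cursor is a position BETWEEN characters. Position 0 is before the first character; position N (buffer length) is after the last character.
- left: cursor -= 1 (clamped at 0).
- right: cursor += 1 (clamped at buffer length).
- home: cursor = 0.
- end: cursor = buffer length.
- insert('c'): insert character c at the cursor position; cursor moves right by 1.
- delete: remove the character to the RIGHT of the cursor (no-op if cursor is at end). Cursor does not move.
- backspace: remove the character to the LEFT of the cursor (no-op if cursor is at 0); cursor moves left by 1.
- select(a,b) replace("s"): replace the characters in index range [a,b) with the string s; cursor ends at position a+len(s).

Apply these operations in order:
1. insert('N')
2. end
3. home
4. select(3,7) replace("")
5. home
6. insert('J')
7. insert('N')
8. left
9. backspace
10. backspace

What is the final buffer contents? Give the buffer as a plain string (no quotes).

After op 1 (insert('N')): buf='NOAUJZA' cursor=1
After op 2 (end): buf='NOAUJZA' cursor=7
After op 3 (home): buf='NOAUJZA' cursor=0
After op 4 (select(3,7) replace("")): buf='NOA' cursor=3
After op 5 (home): buf='NOA' cursor=0
After op 6 (insert('J')): buf='JNOA' cursor=1
After op 7 (insert('N')): buf='JNNOA' cursor=2
After op 8 (left): buf='JNNOA' cursor=1
After op 9 (backspace): buf='NNOA' cursor=0
After op 10 (backspace): buf='NNOA' cursor=0

Answer: NNOA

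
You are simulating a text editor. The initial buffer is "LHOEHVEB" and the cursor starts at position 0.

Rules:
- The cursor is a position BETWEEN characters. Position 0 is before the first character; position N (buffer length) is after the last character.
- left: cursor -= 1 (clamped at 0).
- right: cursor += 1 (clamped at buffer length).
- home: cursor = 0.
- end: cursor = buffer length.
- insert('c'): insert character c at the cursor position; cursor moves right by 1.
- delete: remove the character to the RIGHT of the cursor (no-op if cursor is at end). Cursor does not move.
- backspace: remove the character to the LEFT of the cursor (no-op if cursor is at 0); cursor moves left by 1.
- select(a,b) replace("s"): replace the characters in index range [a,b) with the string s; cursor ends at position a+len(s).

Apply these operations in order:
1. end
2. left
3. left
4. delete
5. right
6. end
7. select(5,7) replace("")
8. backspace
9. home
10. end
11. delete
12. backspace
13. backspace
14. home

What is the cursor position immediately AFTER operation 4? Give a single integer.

Answer: 6

Derivation:
After op 1 (end): buf='LHOEHVEB' cursor=8
After op 2 (left): buf='LHOEHVEB' cursor=7
After op 3 (left): buf='LHOEHVEB' cursor=6
After op 4 (delete): buf='LHOEHVB' cursor=6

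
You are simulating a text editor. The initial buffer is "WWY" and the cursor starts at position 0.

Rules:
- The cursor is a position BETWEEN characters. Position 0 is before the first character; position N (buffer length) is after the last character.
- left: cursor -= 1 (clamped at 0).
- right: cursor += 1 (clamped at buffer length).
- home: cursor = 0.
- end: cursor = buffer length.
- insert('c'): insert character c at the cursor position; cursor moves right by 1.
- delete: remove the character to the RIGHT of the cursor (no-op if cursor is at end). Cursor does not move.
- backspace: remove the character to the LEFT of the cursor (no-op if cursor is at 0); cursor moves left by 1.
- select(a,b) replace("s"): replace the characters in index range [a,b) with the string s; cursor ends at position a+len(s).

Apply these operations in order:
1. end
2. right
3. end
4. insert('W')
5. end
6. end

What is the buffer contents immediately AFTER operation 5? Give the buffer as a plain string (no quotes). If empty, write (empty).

After op 1 (end): buf='WWY' cursor=3
After op 2 (right): buf='WWY' cursor=3
After op 3 (end): buf='WWY' cursor=3
After op 4 (insert('W')): buf='WWYW' cursor=4
After op 5 (end): buf='WWYW' cursor=4

Answer: WWYW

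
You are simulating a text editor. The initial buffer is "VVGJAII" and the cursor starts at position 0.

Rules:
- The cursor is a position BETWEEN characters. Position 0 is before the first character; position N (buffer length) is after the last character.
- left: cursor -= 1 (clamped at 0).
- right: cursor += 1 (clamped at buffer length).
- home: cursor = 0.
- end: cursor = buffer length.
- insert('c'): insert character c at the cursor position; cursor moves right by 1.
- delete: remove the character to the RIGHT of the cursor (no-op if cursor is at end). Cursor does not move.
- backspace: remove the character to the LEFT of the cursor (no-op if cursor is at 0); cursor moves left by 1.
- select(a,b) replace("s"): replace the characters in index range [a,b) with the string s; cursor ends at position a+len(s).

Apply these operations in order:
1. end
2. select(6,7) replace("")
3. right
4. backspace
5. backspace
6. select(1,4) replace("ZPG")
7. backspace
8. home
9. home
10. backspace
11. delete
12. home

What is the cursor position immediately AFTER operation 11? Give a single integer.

Answer: 0

Derivation:
After op 1 (end): buf='VVGJAII' cursor=7
After op 2 (select(6,7) replace("")): buf='VVGJAI' cursor=6
After op 3 (right): buf='VVGJAI' cursor=6
After op 4 (backspace): buf='VVGJA' cursor=5
After op 5 (backspace): buf='VVGJ' cursor=4
After op 6 (select(1,4) replace("ZPG")): buf='VZPG' cursor=4
After op 7 (backspace): buf='VZP' cursor=3
After op 8 (home): buf='VZP' cursor=0
After op 9 (home): buf='VZP' cursor=0
After op 10 (backspace): buf='VZP' cursor=0
After op 11 (delete): buf='ZP' cursor=0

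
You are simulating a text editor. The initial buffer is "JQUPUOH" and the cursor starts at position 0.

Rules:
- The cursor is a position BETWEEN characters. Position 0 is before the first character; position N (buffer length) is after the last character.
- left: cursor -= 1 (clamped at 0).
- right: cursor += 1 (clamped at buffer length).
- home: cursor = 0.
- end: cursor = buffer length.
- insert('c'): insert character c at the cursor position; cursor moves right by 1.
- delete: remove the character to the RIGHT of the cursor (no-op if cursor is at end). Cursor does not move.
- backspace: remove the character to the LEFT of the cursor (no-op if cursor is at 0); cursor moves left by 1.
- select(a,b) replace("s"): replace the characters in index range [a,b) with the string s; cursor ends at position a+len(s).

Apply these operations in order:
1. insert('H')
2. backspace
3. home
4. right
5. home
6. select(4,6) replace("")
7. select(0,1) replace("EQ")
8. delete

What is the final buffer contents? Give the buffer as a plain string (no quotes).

After op 1 (insert('H')): buf='HJQUPUOH' cursor=1
After op 2 (backspace): buf='JQUPUOH' cursor=0
After op 3 (home): buf='JQUPUOH' cursor=0
After op 4 (right): buf='JQUPUOH' cursor=1
After op 5 (home): buf='JQUPUOH' cursor=0
After op 6 (select(4,6) replace("")): buf='JQUPH' cursor=4
After op 7 (select(0,1) replace("EQ")): buf='EQQUPH' cursor=2
After op 8 (delete): buf='EQUPH' cursor=2

Answer: EQUPH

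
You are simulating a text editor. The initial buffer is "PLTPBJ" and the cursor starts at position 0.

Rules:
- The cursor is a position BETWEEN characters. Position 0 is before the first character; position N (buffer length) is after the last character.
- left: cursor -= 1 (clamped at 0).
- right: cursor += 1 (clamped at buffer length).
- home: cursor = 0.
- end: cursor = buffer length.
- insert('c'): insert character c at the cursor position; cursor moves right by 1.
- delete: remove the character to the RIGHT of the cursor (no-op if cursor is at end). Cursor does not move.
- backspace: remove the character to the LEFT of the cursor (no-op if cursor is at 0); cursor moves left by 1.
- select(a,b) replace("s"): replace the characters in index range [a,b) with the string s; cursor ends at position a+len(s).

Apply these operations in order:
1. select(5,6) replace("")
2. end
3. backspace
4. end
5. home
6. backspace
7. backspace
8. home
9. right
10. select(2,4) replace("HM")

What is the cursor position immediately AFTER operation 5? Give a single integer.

Answer: 0

Derivation:
After op 1 (select(5,6) replace("")): buf='PLTPB' cursor=5
After op 2 (end): buf='PLTPB' cursor=5
After op 3 (backspace): buf='PLTP' cursor=4
After op 4 (end): buf='PLTP' cursor=4
After op 5 (home): buf='PLTP' cursor=0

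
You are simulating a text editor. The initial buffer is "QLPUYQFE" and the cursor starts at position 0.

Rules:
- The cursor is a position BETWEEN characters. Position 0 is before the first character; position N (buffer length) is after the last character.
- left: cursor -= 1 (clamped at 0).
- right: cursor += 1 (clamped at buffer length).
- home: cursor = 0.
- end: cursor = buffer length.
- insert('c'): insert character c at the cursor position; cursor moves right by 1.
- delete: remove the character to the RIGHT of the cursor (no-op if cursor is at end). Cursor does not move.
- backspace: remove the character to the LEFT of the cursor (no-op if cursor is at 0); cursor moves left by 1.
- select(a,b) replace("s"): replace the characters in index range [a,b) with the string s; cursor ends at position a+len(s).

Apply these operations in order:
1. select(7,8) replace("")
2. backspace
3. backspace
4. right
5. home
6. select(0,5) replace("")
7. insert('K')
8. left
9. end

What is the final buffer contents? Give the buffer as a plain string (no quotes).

Answer: K

Derivation:
After op 1 (select(7,8) replace("")): buf='QLPUYQF' cursor=7
After op 2 (backspace): buf='QLPUYQ' cursor=6
After op 3 (backspace): buf='QLPUY' cursor=5
After op 4 (right): buf='QLPUY' cursor=5
After op 5 (home): buf='QLPUY' cursor=0
After op 6 (select(0,5) replace("")): buf='(empty)' cursor=0
After op 7 (insert('K')): buf='K' cursor=1
After op 8 (left): buf='K' cursor=0
After op 9 (end): buf='K' cursor=1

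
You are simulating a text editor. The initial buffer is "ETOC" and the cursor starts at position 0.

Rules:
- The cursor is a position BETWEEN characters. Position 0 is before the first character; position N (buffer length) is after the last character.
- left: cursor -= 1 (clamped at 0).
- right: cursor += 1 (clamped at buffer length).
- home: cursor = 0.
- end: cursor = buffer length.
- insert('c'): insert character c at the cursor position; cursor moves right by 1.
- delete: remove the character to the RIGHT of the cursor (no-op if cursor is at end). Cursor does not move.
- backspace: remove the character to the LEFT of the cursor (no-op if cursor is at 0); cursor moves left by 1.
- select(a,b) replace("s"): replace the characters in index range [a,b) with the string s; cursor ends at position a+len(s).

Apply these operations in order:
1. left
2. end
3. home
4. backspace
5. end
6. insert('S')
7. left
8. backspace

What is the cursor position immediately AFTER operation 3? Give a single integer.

After op 1 (left): buf='ETOC' cursor=0
After op 2 (end): buf='ETOC' cursor=4
After op 3 (home): buf='ETOC' cursor=0

Answer: 0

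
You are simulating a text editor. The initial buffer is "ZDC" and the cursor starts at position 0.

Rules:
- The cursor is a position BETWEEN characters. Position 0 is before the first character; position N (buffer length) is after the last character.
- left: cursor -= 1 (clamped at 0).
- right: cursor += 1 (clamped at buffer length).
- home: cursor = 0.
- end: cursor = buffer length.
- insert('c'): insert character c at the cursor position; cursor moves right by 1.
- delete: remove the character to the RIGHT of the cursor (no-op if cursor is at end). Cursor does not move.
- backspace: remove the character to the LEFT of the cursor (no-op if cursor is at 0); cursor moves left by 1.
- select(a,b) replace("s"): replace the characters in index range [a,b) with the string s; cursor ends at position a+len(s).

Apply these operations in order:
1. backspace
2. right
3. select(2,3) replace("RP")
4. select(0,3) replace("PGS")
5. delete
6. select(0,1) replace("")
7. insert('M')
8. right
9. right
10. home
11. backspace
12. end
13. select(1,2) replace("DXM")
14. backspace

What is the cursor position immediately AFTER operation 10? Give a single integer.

Answer: 0

Derivation:
After op 1 (backspace): buf='ZDC' cursor=0
After op 2 (right): buf='ZDC' cursor=1
After op 3 (select(2,3) replace("RP")): buf='ZDRP' cursor=4
After op 4 (select(0,3) replace("PGS")): buf='PGSP' cursor=3
After op 5 (delete): buf='PGS' cursor=3
After op 6 (select(0,1) replace("")): buf='GS' cursor=0
After op 7 (insert('M')): buf='MGS' cursor=1
After op 8 (right): buf='MGS' cursor=2
After op 9 (right): buf='MGS' cursor=3
After op 10 (home): buf='MGS' cursor=0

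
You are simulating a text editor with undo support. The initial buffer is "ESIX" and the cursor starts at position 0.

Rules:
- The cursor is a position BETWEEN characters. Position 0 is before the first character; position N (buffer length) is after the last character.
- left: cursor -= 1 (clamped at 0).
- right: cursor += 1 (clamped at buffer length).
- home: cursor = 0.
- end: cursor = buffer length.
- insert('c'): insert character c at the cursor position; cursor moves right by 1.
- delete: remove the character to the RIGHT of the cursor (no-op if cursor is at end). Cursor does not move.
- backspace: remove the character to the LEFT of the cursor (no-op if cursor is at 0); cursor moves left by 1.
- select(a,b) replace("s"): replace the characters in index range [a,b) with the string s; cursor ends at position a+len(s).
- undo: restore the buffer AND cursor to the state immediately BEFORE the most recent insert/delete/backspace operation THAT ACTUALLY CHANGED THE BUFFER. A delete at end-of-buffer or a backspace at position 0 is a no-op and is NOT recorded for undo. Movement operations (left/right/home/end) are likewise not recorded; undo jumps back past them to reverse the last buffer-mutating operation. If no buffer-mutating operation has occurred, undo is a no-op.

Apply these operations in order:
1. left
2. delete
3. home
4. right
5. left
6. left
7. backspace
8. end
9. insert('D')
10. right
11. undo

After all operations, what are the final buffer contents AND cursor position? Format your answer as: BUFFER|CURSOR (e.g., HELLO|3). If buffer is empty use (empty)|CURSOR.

Answer: SIX|3

Derivation:
After op 1 (left): buf='ESIX' cursor=0
After op 2 (delete): buf='SIX' cursor=0
After op 3 (home): buf='SIX' cursor=0
After op 4 (right): buf='SIX' cursor=1
After op 5 (left): buf='SIX' cursor=0
After op 6 (left): buf='SIX' cursor=0
After op 7 (backspace): buf='SIX' cursor=0
After op 8 (end): buf='SIX' cursor=3
After op 9 (insert('D')): buf='SIXD' cursor=4
After op 10 (right): buf='SIXD' cursor=4
After op 11 (undo): buf='SIX' cursor=3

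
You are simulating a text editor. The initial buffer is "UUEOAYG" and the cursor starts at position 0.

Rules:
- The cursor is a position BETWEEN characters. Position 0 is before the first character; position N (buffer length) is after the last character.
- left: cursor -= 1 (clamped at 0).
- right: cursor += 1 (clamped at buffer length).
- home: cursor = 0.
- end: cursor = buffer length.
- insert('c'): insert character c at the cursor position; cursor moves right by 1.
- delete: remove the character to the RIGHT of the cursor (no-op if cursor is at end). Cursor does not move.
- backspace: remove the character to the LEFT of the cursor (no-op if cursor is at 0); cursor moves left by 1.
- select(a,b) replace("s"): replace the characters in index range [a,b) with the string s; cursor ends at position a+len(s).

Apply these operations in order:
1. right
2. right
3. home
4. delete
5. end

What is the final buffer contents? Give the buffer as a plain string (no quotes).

Answer: UEOAYG

Derivation:
After op 1 (right): buf='UUEOAYG' cursor=1
After op 2 (right): buf='UUEOAYG' cursor=2
After op 3 (home): buf='UUEOAYG' cursor=0
After op 4 (delete): buf='UEOAYG' cursor=0
After op 5 (end): buf='UEOAYG' cursor=6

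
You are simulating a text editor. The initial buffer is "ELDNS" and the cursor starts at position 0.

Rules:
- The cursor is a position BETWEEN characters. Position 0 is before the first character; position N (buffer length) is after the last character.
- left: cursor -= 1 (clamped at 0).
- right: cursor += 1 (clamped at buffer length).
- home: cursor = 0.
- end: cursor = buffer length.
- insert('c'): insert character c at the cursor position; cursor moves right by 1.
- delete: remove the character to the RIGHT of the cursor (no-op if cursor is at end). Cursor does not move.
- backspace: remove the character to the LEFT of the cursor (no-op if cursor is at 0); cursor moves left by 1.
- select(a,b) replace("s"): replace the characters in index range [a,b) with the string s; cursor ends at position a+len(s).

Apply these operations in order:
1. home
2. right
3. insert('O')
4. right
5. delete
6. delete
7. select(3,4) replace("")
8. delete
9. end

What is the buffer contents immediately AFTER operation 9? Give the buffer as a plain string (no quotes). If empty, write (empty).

Answer: EOL

Derivation:
After op 1 (home): buf='ELDNS' cursor=0
After op 2 (right): buf='ELDNS' cursor=1
After op 3 (insert('O')): buf='EOLDNS' cursor=2
After op 4 (right): buf='EOLDNS' cursor=3
After op 5 (delete): buf='EOLNS' cursor=3
After op 6 (delete): buf='EOLS' cursor=3
After op 7 (select(3,4) replace("")): buf='EOL' cursor=3
After op 8 (delete): buf='EOL' cursor=3
After op 9 (end): buf='EOL' cursor=3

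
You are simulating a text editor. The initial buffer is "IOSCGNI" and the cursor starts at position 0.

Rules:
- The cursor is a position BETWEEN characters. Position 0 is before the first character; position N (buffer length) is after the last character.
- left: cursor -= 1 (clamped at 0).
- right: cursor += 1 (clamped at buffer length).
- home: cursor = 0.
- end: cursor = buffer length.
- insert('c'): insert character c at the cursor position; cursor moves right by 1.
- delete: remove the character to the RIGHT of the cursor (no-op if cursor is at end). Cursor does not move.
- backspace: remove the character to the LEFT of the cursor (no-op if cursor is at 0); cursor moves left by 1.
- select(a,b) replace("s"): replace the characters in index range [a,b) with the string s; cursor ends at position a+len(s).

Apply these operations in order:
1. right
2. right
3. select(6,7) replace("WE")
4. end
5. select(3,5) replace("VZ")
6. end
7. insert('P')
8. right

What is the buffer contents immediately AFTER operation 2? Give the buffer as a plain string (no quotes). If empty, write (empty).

After op 1 (right): buf='IOSCGNI' cursor=1
After op 2 (right): buf='IOSCGNI' cursor=2

Answer: IOSCGNI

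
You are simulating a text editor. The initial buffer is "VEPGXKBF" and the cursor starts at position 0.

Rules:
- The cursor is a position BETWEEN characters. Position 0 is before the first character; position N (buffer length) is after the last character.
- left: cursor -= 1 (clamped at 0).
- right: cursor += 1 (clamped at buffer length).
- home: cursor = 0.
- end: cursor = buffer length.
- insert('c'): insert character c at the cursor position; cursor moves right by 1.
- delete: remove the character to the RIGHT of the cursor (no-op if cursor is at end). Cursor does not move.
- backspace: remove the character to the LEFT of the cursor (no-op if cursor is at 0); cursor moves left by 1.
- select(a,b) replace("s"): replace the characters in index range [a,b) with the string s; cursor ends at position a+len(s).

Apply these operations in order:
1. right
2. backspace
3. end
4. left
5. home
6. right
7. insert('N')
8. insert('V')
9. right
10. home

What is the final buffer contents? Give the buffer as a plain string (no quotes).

After op 1 (right): buf='VEPGXKBF' cursor=1
After op 2 (backspace): buf='EPGXKBF' cursor=0
After op 3 (end): buf='EPGXKBF' cursor=7
After op 4 (left): buf='EPGXKBF' cursor=6
After op 5 (home): buf='EPGXKBF' cursor=0
After op 6 (right): buf='EPGXKBF' cursor=1
After op 7 (insert('N')): buf='ENPGXKBF' cursor=2
After op 8 (insert('V')): buf='ENVPGXKBF' cursor=3
After op 9 (right): buf='ENVPGXKBF' cursor=4
After op 10 (home): buf='ENVPGXKBF' cursor=0

Answer: ENVPGXKBF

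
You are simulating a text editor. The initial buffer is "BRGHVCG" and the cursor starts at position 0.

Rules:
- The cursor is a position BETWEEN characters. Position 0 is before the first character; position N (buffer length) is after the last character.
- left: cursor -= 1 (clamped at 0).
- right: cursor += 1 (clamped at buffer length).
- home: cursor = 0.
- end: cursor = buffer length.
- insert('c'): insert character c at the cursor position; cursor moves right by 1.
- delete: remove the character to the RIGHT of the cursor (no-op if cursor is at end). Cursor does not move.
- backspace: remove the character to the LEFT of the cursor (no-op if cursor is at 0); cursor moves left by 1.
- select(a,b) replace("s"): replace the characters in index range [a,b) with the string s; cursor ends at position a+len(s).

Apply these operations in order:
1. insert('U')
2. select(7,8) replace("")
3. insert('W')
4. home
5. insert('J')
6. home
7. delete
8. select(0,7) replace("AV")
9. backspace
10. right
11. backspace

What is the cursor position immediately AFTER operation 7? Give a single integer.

Answer: 0

Derivation:
After op 1 (insert('U')): buf='UBRGHVCG' cursor=1
After op 2 (select(7,8) replace("")): buf='UBRGHVC' cursor=7
After op 3 (insert('W')): buf='UBRGHVCW' cursor=8
After op 4 (home): buf='UBRGHVCW' cursor=0
After op 5 (insert('J')): buf='JUBRGHVCW' cursor=1
After op 6 (home): buf='JUBRGHVCW' cursor=0
After op 7 (delete): buf='UBRGHVCW' cursor=0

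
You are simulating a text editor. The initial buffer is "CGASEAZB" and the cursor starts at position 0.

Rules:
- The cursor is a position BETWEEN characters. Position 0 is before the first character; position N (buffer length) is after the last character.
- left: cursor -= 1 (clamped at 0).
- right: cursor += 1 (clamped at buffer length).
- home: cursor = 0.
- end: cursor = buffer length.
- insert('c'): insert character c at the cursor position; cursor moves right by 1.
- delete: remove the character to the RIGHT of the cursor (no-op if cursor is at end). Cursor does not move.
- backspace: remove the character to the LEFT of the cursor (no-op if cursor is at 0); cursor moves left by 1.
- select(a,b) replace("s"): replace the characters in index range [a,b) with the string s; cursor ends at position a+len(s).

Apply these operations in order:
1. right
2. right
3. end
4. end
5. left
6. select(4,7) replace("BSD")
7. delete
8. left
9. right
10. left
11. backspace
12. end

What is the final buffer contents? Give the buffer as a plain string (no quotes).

After op 1 (right): buf='CGASEAZB' cursor=1
After op 2 (right): buf='CGASEAZB' cursor=2
After op 3 (end): buf='CGASEAZB' cursor=8
After op 4 (end): buf='CGASEAZB' cursor=8
After op 5 (left): buf='CGASEAZB' cursor=7
After op 6 (select(4,7) replace("BSD")): buf='CGASBSDB' cursor=7
After op 7 (delete): buf='CGASBSD' cursor=7
After op 8 (left): buf='CGASBSD' cursor=6
After op 9 (right): buf='CGASBSD' cursor=7
After op 10 (left): buf='CGASBSD' cursor=6
After op 11 (backspace): buf='CGASBD' cursor=5
After op 12 (end): buf='CGASBD' cursor=6

Answer: CGASBD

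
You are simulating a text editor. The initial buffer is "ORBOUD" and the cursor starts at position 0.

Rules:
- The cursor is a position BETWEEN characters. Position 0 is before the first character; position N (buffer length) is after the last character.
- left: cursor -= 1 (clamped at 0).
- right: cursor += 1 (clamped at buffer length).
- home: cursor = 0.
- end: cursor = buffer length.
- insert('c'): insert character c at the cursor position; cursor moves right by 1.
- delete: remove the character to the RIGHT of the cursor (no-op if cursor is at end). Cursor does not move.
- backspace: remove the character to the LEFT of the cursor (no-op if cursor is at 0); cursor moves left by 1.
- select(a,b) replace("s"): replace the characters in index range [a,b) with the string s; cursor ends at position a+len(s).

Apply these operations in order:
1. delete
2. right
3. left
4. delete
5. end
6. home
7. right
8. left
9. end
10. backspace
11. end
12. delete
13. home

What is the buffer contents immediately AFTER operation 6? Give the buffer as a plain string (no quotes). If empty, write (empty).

Answer: BOUD

Derivation:
After op 1 (delete): buf='RBOUD' cursor=0
After op 2 (right): buf='RBOUD' cursor=1
After op 3 (left): buf='RBOUD' cursor=0
After op 4 (delete): buf='BOUD' cursor=0
After op 5 (end): buf='BOUD' cursor=4
After op 6 (home): buf='BOUD' cursor=0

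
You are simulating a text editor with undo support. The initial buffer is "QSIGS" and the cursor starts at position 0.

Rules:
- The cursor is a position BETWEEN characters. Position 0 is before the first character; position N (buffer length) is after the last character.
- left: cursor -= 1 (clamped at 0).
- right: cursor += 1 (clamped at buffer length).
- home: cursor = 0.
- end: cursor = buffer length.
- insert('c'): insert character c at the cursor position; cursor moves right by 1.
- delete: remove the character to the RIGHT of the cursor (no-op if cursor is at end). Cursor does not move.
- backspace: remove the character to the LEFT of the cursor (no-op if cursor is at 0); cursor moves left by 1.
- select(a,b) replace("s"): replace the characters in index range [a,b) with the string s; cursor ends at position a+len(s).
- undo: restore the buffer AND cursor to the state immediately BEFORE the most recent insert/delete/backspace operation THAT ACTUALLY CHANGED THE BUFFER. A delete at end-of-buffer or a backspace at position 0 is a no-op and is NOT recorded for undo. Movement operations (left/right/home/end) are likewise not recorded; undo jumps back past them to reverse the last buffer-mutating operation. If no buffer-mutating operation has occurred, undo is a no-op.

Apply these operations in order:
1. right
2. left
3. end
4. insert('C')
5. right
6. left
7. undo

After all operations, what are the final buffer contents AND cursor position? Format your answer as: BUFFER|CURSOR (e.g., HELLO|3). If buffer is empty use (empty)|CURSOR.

After op 1 (right): buf='QSIGS' cursor=1
After op 2 (left): buf='QSIGS' cursor=0
After op 3 (end): buf='QSIGS' cursor=5
After op 4 (insert('C')): buf='QSIGSC' cursor=6
After op 5 (right): buf='QSIGSC' cursor=6
After op 6 (left): buf='QSIGSC' cursor=5
After op 7 (undo): buf='QSIGS' cursor=5

Answer: QSIGS|5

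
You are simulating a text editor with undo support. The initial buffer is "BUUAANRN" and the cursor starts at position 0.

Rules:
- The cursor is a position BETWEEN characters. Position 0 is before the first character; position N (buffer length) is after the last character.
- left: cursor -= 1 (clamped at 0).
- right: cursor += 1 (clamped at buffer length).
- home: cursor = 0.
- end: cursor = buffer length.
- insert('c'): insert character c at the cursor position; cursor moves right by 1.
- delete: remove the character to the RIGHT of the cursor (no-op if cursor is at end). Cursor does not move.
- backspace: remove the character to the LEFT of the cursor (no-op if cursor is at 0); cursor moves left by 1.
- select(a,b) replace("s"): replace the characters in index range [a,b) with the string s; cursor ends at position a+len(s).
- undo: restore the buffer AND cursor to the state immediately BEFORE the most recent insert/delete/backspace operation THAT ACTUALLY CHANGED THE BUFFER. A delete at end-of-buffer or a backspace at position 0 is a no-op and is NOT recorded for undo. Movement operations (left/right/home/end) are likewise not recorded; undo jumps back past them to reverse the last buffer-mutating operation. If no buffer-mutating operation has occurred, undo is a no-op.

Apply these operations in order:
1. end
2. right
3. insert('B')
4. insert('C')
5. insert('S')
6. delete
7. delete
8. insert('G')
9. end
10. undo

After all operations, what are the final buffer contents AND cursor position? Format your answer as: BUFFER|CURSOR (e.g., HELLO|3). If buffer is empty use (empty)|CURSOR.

Answer: BUUAANRNBCS|11

Derivation:
After op 1 (end): buf='BUUAANRN' cursor=8
After op 2 (right): buf='BUUAANRN' cursor=8
After op 3 (insert('B')): buf='BUUAANRNB' cursor=9
After op 4 (insert('C')): buf='BUUAANRNBC' cursor=10
After op 5 (insert('S')): buf='BUUAANRNBCS' cursor=11
After op 6 (delete): buf='BUUAANRNBCS' cursor=11
After op 7 (delete): buf='BUUAANRNBCS' cursor=11
After op 8 (insert('G')): buf='BUUAANRNBCSG' cursor=12
After op 9 (end): buf='BUUAANRNBCSG' cursor=12
After op 10 (undo): buf='BUUAANRNBCS' cursor=11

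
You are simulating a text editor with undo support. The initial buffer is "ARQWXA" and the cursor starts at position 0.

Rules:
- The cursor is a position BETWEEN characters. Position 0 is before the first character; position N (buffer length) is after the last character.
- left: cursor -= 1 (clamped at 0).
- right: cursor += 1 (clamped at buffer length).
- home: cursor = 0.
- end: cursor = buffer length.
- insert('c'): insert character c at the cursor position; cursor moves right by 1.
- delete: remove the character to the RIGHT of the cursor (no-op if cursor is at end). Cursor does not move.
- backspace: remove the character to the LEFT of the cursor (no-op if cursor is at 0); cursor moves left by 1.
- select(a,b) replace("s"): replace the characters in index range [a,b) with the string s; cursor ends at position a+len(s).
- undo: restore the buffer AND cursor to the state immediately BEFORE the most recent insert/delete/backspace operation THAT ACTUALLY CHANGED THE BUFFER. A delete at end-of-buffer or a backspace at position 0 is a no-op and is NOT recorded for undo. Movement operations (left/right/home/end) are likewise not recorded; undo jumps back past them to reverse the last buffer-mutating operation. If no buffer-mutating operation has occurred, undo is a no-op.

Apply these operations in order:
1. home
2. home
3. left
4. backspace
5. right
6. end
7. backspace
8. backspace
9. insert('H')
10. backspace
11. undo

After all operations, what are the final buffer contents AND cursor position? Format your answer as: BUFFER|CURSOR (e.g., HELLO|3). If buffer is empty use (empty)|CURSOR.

After op 1 (home): buf='ARQWXA' cursor=0
After op 2 (home): buf='ARQWXA' cursor=0
After op 3 (left): buf='ARQWXA' cursor=0
After op 4 (backspace): buf='ARQWXA' cursor=0
After op 5 (right): buf='ARQWXA' cursor=1
After op 6 (end): buf='ARQWXA' cursor=6
After op 7 (backspace): buf='ARQWX' cursor=5
After op 8 (backspace): buf='ARQW' cursor=4
After op 9 (insert('H')): buf='ARQWH' cursor=5
After op 10 (backspace): buf='ARQW' cursor=4
After op 11 (undo): buf='ARQWH' cursor=5

Answer: ARQWH|5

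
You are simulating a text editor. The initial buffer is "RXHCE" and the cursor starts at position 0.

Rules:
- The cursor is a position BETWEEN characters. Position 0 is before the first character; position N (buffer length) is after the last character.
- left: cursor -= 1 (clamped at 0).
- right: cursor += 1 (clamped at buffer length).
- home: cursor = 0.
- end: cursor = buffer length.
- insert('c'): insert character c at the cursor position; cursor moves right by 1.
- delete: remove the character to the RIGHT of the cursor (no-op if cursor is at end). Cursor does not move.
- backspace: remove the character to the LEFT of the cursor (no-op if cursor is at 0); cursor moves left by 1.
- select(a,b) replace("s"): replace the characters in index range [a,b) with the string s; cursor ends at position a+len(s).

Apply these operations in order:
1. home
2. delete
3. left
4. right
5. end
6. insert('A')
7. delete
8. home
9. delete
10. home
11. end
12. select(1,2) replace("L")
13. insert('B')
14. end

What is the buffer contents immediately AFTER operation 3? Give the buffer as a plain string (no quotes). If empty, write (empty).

Answer: XHCE

Derivation:
After op 1 (home): buf='RXHCE' cursor=0
After op 2 (delete): buf='XHCE' cursor=0
After op 3 (left): buf='XHCE' cursor=0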